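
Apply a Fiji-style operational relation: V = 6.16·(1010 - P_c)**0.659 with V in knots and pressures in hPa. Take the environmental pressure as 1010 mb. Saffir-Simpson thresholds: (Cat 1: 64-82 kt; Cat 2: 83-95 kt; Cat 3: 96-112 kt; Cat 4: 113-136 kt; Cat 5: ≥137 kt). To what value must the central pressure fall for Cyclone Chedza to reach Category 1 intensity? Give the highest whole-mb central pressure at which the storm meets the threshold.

Category 1 begins at V = 64 kt.
Required ΔP = (64/6.16)^(1/0.659) = 10.390^1.517 ≈ 34.89 mb.
P_c ≤ 1010 − 34.89 = 975.11, so the highest integer P_c is 975 mb.

975 mb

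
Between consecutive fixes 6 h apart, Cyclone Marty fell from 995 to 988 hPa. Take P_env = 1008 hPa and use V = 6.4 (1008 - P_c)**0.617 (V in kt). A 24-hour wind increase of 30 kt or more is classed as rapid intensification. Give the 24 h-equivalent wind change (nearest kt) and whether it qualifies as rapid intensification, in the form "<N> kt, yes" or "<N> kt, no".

38 kt, yes

V₁: ΔP = 13, V ≈ 6.4 × 13^0.617 ≈ 31.15 kt.
V₂: ΔP = 20, V ≈ 6.4 × 20^0.617 ≈ 40.64 kt.
ΔV over 6 h = 9.49 kt → 24 h equivalent = 9.49 × 24/6 ≈ 37.96 kt.
38 kt ≥ 30 kt ⇒ rapid intensification.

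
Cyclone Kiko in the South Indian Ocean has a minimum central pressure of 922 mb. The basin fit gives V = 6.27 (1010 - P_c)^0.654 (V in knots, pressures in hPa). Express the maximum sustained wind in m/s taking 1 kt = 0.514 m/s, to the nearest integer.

ΔP = 1010 − 922 = 88 mb.
V ≈ 6.27 × 88^0.654 = 6.27 × 18.694 ≈ 117.209 kt.
117.209 × 0.514 ≈ 60.25 m/s → 60 m/s.

60 m/s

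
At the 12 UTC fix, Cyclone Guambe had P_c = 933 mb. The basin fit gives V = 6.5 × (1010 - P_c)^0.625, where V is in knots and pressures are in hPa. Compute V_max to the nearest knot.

ΔP = 1010 − 933 = 77 mb.
77^0.625 ≈ 15.103.
V ≈ 6.5 × 15.103 ≈ 98.2 kt.

98 kt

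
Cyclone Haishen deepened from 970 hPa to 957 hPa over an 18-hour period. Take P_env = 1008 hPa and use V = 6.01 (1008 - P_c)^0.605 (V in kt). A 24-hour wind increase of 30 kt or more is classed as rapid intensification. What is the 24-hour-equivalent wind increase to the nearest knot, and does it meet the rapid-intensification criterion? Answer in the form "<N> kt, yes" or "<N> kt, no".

14 kt, no

V₁: ΔP = 38, V ≈ 6.01 × 38^0.605 ≈ 54.28 kt.
V₂: ΔP = 51, V ≈ 6.01 × 51^0.605 ≈ 64.86 kt.
ΔV over 18 h = 10.58 kt → 24 h equivalent = 10.58 × 24/18 ≈ 14.11 kt.
14 kt < 30 kt ⇒ not rapid intensification.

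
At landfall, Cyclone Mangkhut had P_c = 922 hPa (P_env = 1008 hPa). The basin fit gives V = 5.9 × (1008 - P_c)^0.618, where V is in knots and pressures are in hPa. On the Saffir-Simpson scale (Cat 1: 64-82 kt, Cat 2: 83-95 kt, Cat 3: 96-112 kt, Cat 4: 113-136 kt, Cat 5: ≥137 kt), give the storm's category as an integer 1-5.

ΔP = 1008 − 922 = 86 hPa.
V ≈ 5.9 × 86^0.618 = 5.9 × 15.69 ≈ 93 kt.
93 kt falls in the Category 2 band.

2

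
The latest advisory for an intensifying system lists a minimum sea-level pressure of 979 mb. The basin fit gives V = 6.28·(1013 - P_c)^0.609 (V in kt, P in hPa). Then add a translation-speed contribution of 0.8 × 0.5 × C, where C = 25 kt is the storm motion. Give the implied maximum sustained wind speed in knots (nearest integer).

ΔP = 1013 − 979 = 34 mb.
34^0.609 ≈ 8.564.
V ≈ 6.28 × 8.564 ≈ 53.8 kt.
Translation term: 0.8 × 0.5 × 25 = 10 kt.
Corrected V ≈ 63.8 kt → 64 kt.

64 kt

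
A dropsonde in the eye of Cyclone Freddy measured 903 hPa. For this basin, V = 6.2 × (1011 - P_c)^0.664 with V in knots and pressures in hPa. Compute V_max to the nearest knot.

ΔP = 1011 − 903 = 108 hPa.
108^0.664 ≈ 22.397.
V ≈ 6.2 × 22.397 ≈ 138.9 kt.

139 kt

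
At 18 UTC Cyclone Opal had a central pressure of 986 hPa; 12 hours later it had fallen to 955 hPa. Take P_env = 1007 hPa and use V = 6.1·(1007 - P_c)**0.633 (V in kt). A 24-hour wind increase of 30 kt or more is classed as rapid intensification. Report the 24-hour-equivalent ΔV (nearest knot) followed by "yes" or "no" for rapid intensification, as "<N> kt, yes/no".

65 kt, yes

V₁: ΔP = 21, V ≈ 6.1 × 21^0.633 ≈ 41.91 kt.
V₂: ΔP = 52, V ≈ 6.1 × 52^0.633 ≈ 74.40 kt.
ΔV over 12 h = 32.49 kt → 24 h equivalent = 32.49 × 24/12 ≈ 64.98 kt.
65 kt ≥ 30 kt ⇒ rapid intensification.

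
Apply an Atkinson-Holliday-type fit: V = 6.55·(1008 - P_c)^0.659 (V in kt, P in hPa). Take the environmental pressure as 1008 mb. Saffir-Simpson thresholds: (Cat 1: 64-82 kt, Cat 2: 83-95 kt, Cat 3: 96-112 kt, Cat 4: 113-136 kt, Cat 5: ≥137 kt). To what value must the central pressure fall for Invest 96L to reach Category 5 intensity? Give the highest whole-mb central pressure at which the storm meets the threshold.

Category 5 begins at V = 137 kt.
Required ΔP = (137/6.55)^(1/0.659) = 20.916^1.517 ≈ 100.87 mb.
P_c ≤ 1008 − 100.87 = 907.13, so the highest integer P_c is 907 mb.

907 mb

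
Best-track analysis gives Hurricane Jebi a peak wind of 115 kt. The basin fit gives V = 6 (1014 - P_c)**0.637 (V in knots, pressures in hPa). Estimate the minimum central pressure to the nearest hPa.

ΔP = (V / 6)^(1/0.637) = (115/6)^1.570.
115/6 = 19.167; 19.167^1.570 ≈ 103.14 hPa.
P_c = 1014 − 103.14 = 910.86 ≈ 911 hPa.

911 hPa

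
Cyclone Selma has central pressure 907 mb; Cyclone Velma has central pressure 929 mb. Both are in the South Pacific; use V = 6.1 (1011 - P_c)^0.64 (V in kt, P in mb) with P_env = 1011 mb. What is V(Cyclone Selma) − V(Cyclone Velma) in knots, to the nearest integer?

17 kt

Cyclone Selma: ΔP = 104; V ≈ 6.1 × 104^0.64 ≈ 119.19 kt.
Cyclone Velma: ΔP = 82; V ≈ 6.1 × 82^0.64 ≈ 102.37 kt.
Difference ≈ 119.19 − 102.37 = 16.82 → 17 kt.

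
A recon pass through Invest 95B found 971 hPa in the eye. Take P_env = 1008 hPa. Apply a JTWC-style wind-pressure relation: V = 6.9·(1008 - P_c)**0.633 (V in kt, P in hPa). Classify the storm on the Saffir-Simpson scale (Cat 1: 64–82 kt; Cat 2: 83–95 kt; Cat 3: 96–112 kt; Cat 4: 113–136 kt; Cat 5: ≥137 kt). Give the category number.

1

ΔP = 1008 − 971 = 37 hPa.
V ≈ 6.9 × 37^0.633 = 6.9 × 9.83 ≈ 68 kt.
68 kt falls in the Category 1 band.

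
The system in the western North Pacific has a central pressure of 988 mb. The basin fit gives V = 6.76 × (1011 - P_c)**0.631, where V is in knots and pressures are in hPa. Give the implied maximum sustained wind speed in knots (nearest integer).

49 kt

ΔP = 1011 − 988 = 23 mb.
23^0.631 ≈ 7.232.
V ≈ 6.76 × 7.232 ≈ 48.9 kt.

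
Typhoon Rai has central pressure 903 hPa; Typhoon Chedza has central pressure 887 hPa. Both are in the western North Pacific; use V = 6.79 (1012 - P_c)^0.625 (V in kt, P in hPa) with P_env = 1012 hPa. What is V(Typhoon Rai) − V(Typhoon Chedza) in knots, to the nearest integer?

-11 kt

Typhoon Rai: ΔP = 109; V ≈ 6.79 × 109^0.625 ≈ 127.43 kt.
Typhoon Chedza: ΔP = 125; V ≈ 6.79 × 125^0.625 ≈ 138.82 kt.
Difference ≈ 127.43 − 138.82 = -11.39 → -11 kt.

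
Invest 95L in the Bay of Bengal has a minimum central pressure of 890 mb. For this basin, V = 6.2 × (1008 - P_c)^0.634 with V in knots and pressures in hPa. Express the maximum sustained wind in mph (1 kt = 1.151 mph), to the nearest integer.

147 mph

ΔP = 1008 − 890 = 118 mb.
V ≈ 6.2 × 118^0.634 = 6.2 × 20.586 ≈ 127.634 kt.
127.634 × 1.151 ≈ 146.91 mph → 147 mph.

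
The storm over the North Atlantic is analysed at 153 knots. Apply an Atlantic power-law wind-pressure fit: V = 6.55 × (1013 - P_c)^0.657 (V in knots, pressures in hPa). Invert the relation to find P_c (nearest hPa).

ΔP = (V / 6.55)^(1/0.657) = (153/6.55)^1.522.
153/6.55 = 23.359; 23.359^1.522 ≈ 121.03 hPa.
P_c = 1013 − 121.03 = 891.97 ≈ 892 hPa.

892 hPa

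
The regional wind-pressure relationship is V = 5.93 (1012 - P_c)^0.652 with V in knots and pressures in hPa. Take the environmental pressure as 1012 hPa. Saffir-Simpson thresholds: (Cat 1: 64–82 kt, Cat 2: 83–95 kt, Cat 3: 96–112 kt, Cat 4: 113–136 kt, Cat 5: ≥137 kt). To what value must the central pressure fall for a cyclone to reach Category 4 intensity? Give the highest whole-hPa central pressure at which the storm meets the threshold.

Category 4 begins at V = 113 kt.
Required ΔP = (113/5.93)^(1/0.652) = 19.056^1.534 ≈ 91.88 hPa.
P_c ≤ 1012 − 91.88 = 920.12, so the highest integer P_c is 920 hPa.

920 hPa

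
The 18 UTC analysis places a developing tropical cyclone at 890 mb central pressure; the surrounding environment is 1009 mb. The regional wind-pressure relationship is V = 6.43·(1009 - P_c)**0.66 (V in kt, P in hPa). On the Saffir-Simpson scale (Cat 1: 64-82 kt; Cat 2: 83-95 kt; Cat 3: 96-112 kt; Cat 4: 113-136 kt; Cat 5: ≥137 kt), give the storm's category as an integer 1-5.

5

ΔP = 1009 − 890 = 119 mb.
V ≈ 6.43 × 119^0.66 = 6.43 × 23.43 ≈ 151 kt.
151 kt falls in the Category 5 band.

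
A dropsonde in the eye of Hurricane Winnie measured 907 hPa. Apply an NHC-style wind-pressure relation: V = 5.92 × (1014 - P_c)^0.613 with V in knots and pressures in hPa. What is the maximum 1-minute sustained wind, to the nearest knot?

ΔP = 1014 − 907 = 107 hPa.
107^0.613 ≈ 17.539.
V ≈ 5.92 × 17.539 ≈ 103.8 kt.

104 kt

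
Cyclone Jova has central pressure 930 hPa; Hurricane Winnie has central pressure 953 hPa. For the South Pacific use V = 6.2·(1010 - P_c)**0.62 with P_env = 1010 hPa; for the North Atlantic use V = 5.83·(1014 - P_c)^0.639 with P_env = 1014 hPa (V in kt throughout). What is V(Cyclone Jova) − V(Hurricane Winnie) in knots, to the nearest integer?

Cyclone Jova: ΔP = 80; V ≈ 6.2 × 80^0.62 ≈ 93.82 kt.
Hurricane Winnie: ΔP = 61; V ≈ 5.83 × 61^0.639 ≈ 80.63 kt.
Difference ≈ 93.82 − 80.63 = 13.19 → 13 kt.

13 kt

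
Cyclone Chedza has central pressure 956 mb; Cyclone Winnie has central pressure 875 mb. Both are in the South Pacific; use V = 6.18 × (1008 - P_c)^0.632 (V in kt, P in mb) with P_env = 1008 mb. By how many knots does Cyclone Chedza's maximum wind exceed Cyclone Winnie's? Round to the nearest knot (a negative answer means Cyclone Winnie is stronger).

-61 kt

Cyclone Chedza: ΔP = 52; V ≈ 6.18 × 52^0.632 ≈ 75.08 kt.
Cyclone Winnie: ΔP = 133; V ≈ 6.18 × 133^0.632 ≈ 135.91 kt.
Difference ≈ 75.08 − 135.91 = -60.83 → -61 kt.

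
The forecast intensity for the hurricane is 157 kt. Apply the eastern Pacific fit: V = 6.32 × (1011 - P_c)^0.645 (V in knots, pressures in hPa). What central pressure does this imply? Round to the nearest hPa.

ΔP = (V / 6.32)^(1/0.645) = (157/6.32)^1.550.
157/6.32 = 24.842; 24.842^1.550 ≈ 145.57 hPa.
P_c = 1011 − 145.57 = 865.43 ≈ 865 hPa.

865 hPa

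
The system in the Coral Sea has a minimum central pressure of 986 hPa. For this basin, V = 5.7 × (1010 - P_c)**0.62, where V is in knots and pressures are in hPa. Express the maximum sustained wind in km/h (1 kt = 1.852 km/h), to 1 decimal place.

75.7 km/h

ΔP = 1010 − 986 = 24 hPa.
V ≈ 5.7 × 24^0.62 = 5.7 × 7.173 ≈ 40.889 kt.
40.889 × 1.852 ≈ 75.73 km/h → 75.7 km/h.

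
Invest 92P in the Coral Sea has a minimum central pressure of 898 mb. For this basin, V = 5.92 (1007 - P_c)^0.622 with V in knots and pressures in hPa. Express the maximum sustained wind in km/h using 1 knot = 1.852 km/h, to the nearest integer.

ΔP = 1007 − 898 = 109 mb.
V ≈ 5.92 × 109^0.622 = 5.92 × 18.505 ≈ 109.547 kt.
109.547 × 1.852 ≈ 202.88 km/h → 203 km/h.

203 km/h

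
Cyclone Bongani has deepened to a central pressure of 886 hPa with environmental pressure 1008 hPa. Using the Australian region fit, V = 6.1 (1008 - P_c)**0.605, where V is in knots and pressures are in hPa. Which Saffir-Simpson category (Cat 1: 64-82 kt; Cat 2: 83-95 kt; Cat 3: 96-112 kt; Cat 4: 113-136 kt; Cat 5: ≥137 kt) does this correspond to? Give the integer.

ΔP = 1008 − 886 = 122 hPa.
V ≈ 6.1 × 122^0.605 = 6.1 × 18.29 ≈ 112 kt.
112 kt falls in the Category 3 band.

3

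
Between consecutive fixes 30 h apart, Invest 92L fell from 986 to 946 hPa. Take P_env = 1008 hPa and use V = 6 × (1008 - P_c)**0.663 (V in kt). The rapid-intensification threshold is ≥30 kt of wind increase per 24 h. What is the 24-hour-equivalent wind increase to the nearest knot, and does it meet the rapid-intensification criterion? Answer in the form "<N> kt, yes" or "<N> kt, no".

37 kt, yes

V₁: ΔP = 22, V ≈ 6 × 22^0.663 ≈ 46.58 kt.
V₂: ΔP = 62, V ≈ 6 × 62^0.663 ≈ 92.58 kt.
ΔV over 30 h = 46.00 kt → 24 h equivalent = 46.00 × 24/30 ≈ 36.80 kt.
37 kt ≥ 30 kt ⇒ rapid intensification.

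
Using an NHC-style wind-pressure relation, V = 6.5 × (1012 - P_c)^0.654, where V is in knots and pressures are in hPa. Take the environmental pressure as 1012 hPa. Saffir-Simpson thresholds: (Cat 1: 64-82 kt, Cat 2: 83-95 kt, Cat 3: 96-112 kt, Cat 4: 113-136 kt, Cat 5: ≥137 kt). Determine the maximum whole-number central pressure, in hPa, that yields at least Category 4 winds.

933 hPa

Category 4 begins at V = 113 kt.
Required ΔP = (113/6.5)^(1/0.654) = 17.385^1.529 ≈ 78.75 hPa.
P_c ≤ 1012 − 78.75 = 933.25, so the highest integer P_c is 933 hPa.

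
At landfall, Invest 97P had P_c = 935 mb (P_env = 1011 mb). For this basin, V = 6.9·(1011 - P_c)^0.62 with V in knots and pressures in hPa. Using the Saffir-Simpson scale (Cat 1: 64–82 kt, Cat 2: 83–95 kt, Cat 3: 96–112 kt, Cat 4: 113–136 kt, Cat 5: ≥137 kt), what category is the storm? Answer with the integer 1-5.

3

ΔP = 1011 − 935 = 76 mb.
V ≈ 6.9 × 76^0.62 = 6.9 × 14.66 ≈ 101 kt.
101 kt falls in the Category 3 band.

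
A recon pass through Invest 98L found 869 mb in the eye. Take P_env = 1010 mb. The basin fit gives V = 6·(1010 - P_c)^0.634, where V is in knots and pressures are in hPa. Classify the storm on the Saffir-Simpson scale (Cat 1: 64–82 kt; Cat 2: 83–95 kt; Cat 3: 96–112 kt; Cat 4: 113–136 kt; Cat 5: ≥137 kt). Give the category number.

ΔP = 1010 − 869 = 141 mb.
V ≈ 6 × 141^0.634 = 6 × 23.05 ≈ 138 kt.
138 kt falls in the Category 5 band.

5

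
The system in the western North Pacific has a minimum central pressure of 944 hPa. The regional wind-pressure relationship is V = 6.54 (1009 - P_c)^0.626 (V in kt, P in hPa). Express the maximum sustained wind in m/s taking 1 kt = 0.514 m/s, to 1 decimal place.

ΔP = 1009 − 944 = 65 hPa.
V ≈ 6.54 × 65^0.626 = 6.54 × 13.642 ≈ 89.220 kt.
89.220 × 0.514 ≈ 45.86 m/s → 45.9 m/s.

45.9 m/s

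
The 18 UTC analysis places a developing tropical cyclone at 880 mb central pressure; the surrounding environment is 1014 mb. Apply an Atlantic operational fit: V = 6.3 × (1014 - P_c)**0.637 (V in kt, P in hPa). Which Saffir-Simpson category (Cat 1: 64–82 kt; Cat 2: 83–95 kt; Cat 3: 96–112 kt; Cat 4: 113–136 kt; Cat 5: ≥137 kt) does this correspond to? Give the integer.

5

ΔP = 1014 − 880 = 134 mb.
V ≈ 6.3 × 134^0.637 = 6.3 × 22.64 ≈ 143 kt.
143 kt falls in the Category 5 band.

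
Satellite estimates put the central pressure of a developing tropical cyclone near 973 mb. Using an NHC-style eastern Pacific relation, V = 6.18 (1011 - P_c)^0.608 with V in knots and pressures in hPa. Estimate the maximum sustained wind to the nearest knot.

ΔP = 1011 − 973 = 38 mb.
38^0.608 ≈ 9.131.
V ≈ 6.18 × 9.131 ≈ 56.4 kt.

56 kt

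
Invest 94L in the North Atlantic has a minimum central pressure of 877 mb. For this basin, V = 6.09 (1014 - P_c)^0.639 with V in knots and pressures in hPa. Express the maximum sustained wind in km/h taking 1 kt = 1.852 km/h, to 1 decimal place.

ΔP = 1014 − 877 = 137 mb.
V ≈ 6.09 × 137^0.639 = 6.09 × 23.193 ≈ 141.248 kt.
141.248 × 1.852 ≈ 261.59 km/h → 261.6 km/h.

261.6 km/h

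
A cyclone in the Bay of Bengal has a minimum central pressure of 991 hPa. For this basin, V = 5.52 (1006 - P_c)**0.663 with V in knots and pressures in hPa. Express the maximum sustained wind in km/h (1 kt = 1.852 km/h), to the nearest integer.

62 km/h

ΔP = 1006 − 991 = 15 hPa.
V ≈ 5.52 × 15^0.663 = 5.52 × 6.022 ≈ 33.242 kt.
33.242 × 1.852 ≈ 61.56 km/h → 62 km/h.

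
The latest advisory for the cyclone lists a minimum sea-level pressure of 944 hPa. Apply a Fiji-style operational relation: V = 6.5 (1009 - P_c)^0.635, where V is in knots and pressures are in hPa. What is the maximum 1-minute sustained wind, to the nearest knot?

ΔP = 1009 − 944 = 65 hPa.
65^0.635 ≈ 14.164.
V ≈ 6.5 × 14.164 ≈ 92.1 kt.

92 kt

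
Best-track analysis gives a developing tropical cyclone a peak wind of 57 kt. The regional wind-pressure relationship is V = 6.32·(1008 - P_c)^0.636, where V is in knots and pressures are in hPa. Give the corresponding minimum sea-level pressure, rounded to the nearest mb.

976 mb

ΔP = (V / 6.32)^(1/0.636) = (57/6.32)^1.572.
57/6.32 = 9.019; 9.019^1.572 ≈ 31.76 mb.
P_c = 1008 − 31.76 = 976.24 ≈ 976 mb.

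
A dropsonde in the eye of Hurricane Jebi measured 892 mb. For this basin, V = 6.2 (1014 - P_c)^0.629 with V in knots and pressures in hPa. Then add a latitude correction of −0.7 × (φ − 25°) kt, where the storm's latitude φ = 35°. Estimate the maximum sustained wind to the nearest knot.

ΔP = 1014 − 892 = 122 mb.
122^0.629 ≈ 20.527.
V ≈ 6.2 × 20.527 ≈ 127.3 kt.
Latitude correction: −0.7 × (35 − 25) = -7 kt.
Corrected V ≈ 120.3 kt → 120 kt.

120 kt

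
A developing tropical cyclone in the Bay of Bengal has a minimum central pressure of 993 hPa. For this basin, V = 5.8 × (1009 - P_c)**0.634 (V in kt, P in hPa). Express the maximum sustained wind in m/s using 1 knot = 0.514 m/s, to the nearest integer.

17 m/s

ΔP = 1009 − 993 = 16 hPa.
V ≈ 5.8 × 16^0.634 = 5.8 × 5.800 ≈ 33.639 kt.
33.639 × 0.514 ≈ 17.29 m/s → 17 m/s.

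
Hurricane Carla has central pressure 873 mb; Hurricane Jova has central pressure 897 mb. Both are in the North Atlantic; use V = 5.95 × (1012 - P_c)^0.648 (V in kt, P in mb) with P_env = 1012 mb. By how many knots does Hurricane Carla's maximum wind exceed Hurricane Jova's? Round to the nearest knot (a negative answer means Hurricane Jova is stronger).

Hurricane Carla: ΔP = 139; V ≈ 5.95 × 139^0.648 ≈ 145.61 kt.
Hurricane Jova: ΔP = 115; V ≈ 5.95 × 115^0.648 ≈ 128.78 kt.
Difference ≈ 145.61 − 128.78 = 16.83 → 17 kt.

17 kt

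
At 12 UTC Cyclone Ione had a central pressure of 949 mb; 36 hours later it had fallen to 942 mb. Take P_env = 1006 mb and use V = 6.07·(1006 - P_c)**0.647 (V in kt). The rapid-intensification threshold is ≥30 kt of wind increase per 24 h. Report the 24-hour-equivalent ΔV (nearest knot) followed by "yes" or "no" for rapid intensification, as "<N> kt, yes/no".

4 kt, no

V₁: ΔP = 57, V ≈ 6.07 × 57^0.647 ≈ 83.03 kt.
V₂: ΔP = 64, V ≈ 6.07 × 64^0.647 ≈ 89.49 kt.
ΔV over 36 h = 6.46 kt → 24 h equivalent = 6.46 × 24/36 ≈ 4.31 kt.
4 kt < 30 kt ⇒ not rapid intensification.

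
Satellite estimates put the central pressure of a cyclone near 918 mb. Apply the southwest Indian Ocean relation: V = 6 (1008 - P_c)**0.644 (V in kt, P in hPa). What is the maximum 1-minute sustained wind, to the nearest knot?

ΔP = 1008 − 918 = 90 mb.
90^0.644 ≈ 18.136.
V ≈ 6 × 18.136 ≈ 108.8 kt.

109 kt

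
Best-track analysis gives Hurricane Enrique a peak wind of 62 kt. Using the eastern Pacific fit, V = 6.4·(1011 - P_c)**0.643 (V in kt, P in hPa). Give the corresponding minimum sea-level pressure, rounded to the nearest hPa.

ΔP = (V / 6.4)^(1/0.643) = (62/6.4)^1.555.
62/6.4 = 9.688; 9.688^1.555 ≈ 34.18 hPa.
P_c = 1011 − 34.18 = 976.82 ≈ 977 hPa.

977 hPa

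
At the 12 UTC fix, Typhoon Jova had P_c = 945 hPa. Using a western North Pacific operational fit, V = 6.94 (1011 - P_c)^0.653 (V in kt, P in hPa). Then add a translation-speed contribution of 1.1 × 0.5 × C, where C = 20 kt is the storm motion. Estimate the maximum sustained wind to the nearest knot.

ΔP = 1011 − 945 = 66 hPa.
66^0.653 ≈ 15.423.
V ≈ 6.94 × 15.423 ≈ 107.0 kt.
Translation term: 1.1 × 0.5 × 20 = 11 kt.
Corrected V ≈ 118 kt → 118 kt.

118 kt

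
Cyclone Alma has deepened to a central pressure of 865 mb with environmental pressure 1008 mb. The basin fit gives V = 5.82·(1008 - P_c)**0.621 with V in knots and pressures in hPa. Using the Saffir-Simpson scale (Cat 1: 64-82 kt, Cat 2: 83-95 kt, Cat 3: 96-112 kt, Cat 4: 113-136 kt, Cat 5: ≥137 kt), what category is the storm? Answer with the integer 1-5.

ΔP = 1008 − 865 = 143 mb.
V ≈ 5.82 × 143^0.621 = 5.82 × 21.80 ≈ 127 kt.
127 kt falls in the Category 4 band.

4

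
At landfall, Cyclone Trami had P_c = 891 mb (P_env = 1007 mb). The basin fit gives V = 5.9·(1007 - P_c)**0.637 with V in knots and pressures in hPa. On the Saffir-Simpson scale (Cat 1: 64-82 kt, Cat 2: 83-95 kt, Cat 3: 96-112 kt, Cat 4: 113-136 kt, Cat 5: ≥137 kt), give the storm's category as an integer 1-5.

ΔP = 1007 − 891 = 116 mb.
V ≈ 5.9 × 116^0.637 = 5.9 × 20.66 ≈ 122 kt.
122 kt falls in the Category 4 band.

4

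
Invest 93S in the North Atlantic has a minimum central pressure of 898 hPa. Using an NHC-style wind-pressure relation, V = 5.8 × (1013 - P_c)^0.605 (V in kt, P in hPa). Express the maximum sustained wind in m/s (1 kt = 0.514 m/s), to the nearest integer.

ΔP = 1013 − 898 = 115 hPa.
V ≈ 5.8 × 115^0.605 = 5.8 × 17.649 ≈ 102.365 kt.
102.365 × 0.514 ≈ 52.62 m/s → 53 m/s.

53 m/s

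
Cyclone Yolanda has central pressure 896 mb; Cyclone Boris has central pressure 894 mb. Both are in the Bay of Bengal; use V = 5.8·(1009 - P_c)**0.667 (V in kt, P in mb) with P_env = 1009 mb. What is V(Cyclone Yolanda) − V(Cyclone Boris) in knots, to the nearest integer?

Cyclone Yolanda: ΔP = 113; V ≈ 5.8 × 113^0.667 ≈ 135.78 kt.
Cyclone Boris: ΔP = 115; V ≈ 5.8 × 115^0.667 ≈ 137.38 kt.
Difference ≈ 135.78 − 137.38 = -1.60 → -2 kt.

-2 kt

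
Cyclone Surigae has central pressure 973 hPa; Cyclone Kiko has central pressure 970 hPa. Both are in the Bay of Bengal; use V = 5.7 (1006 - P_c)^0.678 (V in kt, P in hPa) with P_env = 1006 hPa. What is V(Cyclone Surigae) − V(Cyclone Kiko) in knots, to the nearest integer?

Cyclone Surigae: ΔP = 33; V ≈ 5.7 × 33^0.678 ≈ 61.01 kt.
Cyclone Kiko: ΔP = 36; V ≈ 5.7 × 36^0.678 ≈ 64.72 kt.
Difference ≈ 61.01 − 64.72 = -3.71 → -4 kt.

-4 kt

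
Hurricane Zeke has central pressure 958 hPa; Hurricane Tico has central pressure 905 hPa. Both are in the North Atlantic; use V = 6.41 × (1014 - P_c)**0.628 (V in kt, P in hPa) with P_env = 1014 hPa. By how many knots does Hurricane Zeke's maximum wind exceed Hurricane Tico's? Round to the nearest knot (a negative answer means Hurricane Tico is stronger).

-42 kt

Hurricane Zeke: ΔP = 56; V ≈ 6.41 × 56^0.628 ≈ 80.30 kt.
Hurricane Tico: ΔP = 109; V ≈ 6.41 × 109^0.628 ≈ 122.00 kt.
Difference ≈ 80.30 − 122.00 = -41.70 → -42 kt.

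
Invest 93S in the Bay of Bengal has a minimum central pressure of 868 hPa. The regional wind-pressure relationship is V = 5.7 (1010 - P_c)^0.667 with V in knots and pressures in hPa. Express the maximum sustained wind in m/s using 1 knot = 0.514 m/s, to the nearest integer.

ΔP = 1010 − 868 = 142 hPa.
V ≈ 5.7 × 142^0.667 = 5.7 × 27.263 ≈ 155.400 kt.
155.400 × 0.514 ≈ 79.88 m/s → 80 m/s.

80 m/s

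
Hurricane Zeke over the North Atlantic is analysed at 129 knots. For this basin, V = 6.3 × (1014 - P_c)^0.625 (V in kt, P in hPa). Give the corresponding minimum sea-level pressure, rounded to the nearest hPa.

889 hPa

ΔP = (V / 6.3)^(1/0.625) = (129/6.3)^1.600.
129/6.3 = 20.476; 20.476^1.600 ≈ 125.31 hPa.
P_c = 1014 − 125.31 = 888.69 ≈ 889 hPa.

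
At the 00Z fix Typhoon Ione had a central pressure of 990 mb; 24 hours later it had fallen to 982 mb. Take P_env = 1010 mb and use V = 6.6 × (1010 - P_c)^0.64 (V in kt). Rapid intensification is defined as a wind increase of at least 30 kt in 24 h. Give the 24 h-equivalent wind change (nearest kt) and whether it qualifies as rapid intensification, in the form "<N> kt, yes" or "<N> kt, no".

11 kt, no

V₁: ΔP = 20, V ≈ 6.6 × 20^0.64 ≈ 44.90 kt.
V₂: ΔP = 28, V ≈ 6.6 × 28^0.64 ≈ 55.68 kt.
ΔV over 24 h = 10.78 kt → 24 h equivalent = 10.78 × 24/24 ≈ 10.78 kt.
11 kt < 30 kt ⇒ not rapid intensification.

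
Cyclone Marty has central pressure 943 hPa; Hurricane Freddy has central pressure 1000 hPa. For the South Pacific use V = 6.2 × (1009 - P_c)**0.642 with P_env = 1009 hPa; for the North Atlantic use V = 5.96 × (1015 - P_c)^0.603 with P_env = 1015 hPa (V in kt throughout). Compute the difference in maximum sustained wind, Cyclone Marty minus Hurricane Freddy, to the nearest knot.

Cyclone Marty: ΔP = 66; V ≈ 6.2 × 66^0.642 ≈ 91.31 kt.
Hurricane Freddy: ΔP = 15; V ≈ 5.96 × 15^0.603 ≈ 30.51 kt.
Difference ≈ 91.31 − 30.51 = 60.80 → 61 kt.

61 kt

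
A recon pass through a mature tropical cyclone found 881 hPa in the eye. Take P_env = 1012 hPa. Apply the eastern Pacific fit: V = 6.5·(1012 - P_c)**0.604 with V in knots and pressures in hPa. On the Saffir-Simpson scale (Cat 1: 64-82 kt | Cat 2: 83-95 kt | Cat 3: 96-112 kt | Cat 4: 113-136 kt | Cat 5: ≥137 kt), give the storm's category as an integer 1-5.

4

ΔP = 1012 − 881 = 131 hPa.
V ≈ 6.5 × 131^0.604 = 6.5 × 19.00 ≈ 124 kt.
124 kt falls in the Category 4 band.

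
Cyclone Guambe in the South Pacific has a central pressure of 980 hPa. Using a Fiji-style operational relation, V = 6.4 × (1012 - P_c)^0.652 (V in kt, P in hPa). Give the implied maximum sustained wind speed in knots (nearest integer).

61 kt

ΔP = 1012 − 980 = 32 hPa.
32^0.652 ≈ 9.580.
V ≈ 6.4 × 9.580 ≈ 61.3 kt.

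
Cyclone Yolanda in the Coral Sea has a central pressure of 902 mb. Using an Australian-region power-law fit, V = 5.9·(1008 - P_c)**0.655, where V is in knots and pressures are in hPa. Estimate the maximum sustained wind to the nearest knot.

125 kt

ΔP = 1008 − 902 = 106 mb.
106^0.655 ≈ 21.212.
V ≈ 5.9 × 21.212 ≈ 125.1 kt.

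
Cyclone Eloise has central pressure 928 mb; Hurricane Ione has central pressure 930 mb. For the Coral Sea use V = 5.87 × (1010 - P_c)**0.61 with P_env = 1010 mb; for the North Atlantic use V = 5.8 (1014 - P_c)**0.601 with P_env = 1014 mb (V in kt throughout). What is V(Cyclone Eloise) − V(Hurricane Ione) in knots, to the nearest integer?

3 kt

Cyclone Eloise: ΔP = 82; V ≈ 5.87 × 82^0.61 ≈ 86.31 kt.
Hurricane Ione: ΔP = 84; V ≈ 5.8 × 84^0.601 ≈ 83.16 kt.
Difference ≈ 86.31 − 83.16 = 3.15 → 3 kt.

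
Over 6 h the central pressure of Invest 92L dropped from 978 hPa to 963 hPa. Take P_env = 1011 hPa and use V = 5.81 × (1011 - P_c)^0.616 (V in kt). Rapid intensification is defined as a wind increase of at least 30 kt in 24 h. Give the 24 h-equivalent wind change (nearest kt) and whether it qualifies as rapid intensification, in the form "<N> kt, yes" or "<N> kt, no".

52 kt, yes

V₁: ΔP = 33, V ≈ 5.81 × 33^0.616 ≈ 50.07 kt.
V₂: ΔP = 48, V ≈ 5.81 × 48^0.616 ≈ 63.07 kt.
ΔV over 6 h = 13.00 kt → 24 h equivalent = 13.00 × 24/6 ≈ 52.00 kt.
52 kt ≥ 30 kt ⇒ rapid intensification.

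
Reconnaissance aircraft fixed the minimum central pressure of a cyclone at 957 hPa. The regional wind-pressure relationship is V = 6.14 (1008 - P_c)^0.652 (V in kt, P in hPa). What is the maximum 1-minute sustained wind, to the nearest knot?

80 kt

ΔP = 1008 − 957 = 51 hPa.
51^0.652 ≈ 12.982.
V ≈ 6.14 × 12.982 ≈ 79.7 kt.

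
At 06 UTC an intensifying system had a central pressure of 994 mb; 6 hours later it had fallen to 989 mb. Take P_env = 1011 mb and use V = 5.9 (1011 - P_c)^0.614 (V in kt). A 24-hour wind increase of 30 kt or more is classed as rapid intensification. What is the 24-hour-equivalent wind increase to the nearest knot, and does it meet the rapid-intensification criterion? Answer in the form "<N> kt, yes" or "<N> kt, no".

23 kt, no

V₁: ΔP = 17, V ≈ 5.9 × 17^0.614 ≈ 33.60 kt.
V₂: ΔP = 22, V ≈ 5.9 × 22^0.614 ≈ 39.36 kt.
ΔV over 6 h = 5.76 kt → 24 h equivalent = 5.76 × 24/6 ≈ 23.04 kt.
23 kt < 30 kt ⇒ not rapid intensification.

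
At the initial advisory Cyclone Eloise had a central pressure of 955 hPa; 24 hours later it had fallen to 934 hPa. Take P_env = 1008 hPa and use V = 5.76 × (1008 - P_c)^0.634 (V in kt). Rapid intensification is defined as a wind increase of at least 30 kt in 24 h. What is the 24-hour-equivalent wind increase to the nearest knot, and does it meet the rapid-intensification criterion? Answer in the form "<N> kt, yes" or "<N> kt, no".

17 kt, no

V₁: ΔP = 53, V ≈ 5.76 × 53^0.634 ≈ 71.39 kt.
V₂: ΔP = 74, V ≈ 5.76 × 74^0.634 ≈ 88.21 kt.
ΔV over 24 h = 16.82 kt → 24 h equivalent = 16.82 × 24/24 ≈ 16.82 kt.
17 kt < 30 kt ⇒ not rapid intensification.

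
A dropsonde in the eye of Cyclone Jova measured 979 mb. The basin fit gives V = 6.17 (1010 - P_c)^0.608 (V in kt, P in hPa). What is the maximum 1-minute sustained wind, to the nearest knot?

ΔP = 1010 − 979 = 31 mb.
31^0.608 ≈ 8.068.
V ≈ 6.17 × 8.068 ≈ 49.8 kt.

50 kt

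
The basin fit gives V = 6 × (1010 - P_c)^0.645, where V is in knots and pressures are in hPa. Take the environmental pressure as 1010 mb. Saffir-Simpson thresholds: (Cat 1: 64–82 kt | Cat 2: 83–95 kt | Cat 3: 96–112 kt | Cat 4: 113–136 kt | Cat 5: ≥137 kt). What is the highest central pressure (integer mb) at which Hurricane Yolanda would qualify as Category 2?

Category 2 begins at V = 83 kt.
Required ΔP = (83/6)^(1/0.645) = 13.833^1.550 ≈ 58.73 mb.
P_c ≤ 1010 − 58.73 = 951.27, so the highest integer P_c is 951 mb.

951 mb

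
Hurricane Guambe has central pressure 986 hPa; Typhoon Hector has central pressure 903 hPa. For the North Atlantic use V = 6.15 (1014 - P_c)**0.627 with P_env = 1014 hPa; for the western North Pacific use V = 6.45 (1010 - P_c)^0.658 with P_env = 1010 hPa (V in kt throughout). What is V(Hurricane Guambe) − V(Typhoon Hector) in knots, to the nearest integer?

Hurricane Guambe: ΔP = 28; V ≈ 6.15 × 28^0.627 ≈ 49.69 kt.
Typhoon Hector: ΔP = 107; V ≈ 6.45 × 107^0.658 ≈ 139.60 kt.
Difference ≈ 49.69 − 139.60 = -89.91 → -90 kt.

-90 kt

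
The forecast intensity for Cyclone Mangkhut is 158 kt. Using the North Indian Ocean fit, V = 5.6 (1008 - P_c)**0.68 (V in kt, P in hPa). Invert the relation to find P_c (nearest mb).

ΔP = (V / 5.6)^(1/0.68) = (158/5.6)^1.471.
158/5.6 = 28.214; 28.214^1.471 ≈ 135.84 mb.
P_c = 1008 − 135.84 = 872.16 ≈ 872 mb.

872 mb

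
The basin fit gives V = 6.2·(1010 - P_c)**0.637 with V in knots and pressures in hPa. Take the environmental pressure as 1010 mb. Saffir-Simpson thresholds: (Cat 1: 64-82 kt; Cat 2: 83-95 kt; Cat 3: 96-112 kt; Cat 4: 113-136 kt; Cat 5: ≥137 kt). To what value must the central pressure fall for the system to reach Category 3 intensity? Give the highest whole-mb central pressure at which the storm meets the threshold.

936 mb

Category 3 begins at V = 96 kt.
Required ΔP = (96/6.2)^(1/0.637) = 15.484^1.570 ≈ 73.78 mb.
P_c ≤ 1010 − 73.78 = 936.22, so the highest integer P_c is 936 mb.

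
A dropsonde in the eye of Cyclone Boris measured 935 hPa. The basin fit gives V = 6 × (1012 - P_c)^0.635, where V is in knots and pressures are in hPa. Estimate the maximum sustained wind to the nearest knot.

ΔP = 1012 − 935 = 77 hPa.
77^0.635 ≈ 15.773.
V ≈ 6 × 15.773 ≈ 94.6 kt.

95 kt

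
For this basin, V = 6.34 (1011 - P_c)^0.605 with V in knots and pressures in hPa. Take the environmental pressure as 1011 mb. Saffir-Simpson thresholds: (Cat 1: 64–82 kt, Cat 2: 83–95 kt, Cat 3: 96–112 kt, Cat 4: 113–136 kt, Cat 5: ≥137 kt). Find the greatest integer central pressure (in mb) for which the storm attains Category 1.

Category 1 begins at V = 64 kt.
Required ΔP = (64/6.34)^(1/0.605) = 10.095^1.653 ≈ 45.67 mb.
P_c ≤ 1011 − 45.67 = 965.33, so the highest integer P_c is 965 mb.

965 mb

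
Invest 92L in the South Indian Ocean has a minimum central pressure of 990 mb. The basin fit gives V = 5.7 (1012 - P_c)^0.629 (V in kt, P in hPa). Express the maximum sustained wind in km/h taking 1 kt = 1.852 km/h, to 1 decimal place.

73.8 km/h

ΔP = 1012 − 990 = 22 mb.
V ≈ 5.7 × 22^0.629 = 5.7 × 6.988 ≈ 39.834 kt.
39.834 × 1.852 ≈ 73.77 km/h → 73.8 km/h.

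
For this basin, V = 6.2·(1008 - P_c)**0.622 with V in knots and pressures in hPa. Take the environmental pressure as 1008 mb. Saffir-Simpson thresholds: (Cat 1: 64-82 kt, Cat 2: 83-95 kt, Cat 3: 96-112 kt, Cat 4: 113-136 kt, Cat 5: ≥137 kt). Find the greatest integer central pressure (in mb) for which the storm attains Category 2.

Category 2 begins at V = 83 kt.
Required ΔP = (83/6.2)^(1/0.622) = 13.387^1.608 ≈ 64.77 mb.
P_c ≤ 1008 − 64.77 = 943.23, so the highest integer P_c is 943 mb.

943 mb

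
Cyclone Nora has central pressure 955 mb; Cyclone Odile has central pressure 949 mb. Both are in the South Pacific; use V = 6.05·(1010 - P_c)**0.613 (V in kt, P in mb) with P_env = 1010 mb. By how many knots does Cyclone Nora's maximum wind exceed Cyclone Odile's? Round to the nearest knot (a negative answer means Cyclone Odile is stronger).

Cyclone Nora: ΔP = 55; V ≈ 6.05 × 55^0.613 ≈ 70.57 kt.
Cyclone Odile: ΔP = 61; V ≈ 6.05 × 61^0.613 ≈ 75.19 kt.
Difference ≈ 70.57 − 75.19 = -4.62 → -5 kt.

-5 kt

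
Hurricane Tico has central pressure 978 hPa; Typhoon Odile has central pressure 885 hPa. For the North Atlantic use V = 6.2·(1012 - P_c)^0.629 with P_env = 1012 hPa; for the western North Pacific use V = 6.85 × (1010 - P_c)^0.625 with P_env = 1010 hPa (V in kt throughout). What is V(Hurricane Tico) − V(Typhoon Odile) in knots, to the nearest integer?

Hurricane Tico: ΔP = 34; V ≈ 6.2 × 34^0.629 ≈ 56.98 kt.
Typhoon Odile: ΔP = 125; V ≈ 6.85 × 125^0.625 ≈ 140.04 kt.
Difference ≈ 56.98 − 140.04 = -83.06 → -83 kt.

-83 kt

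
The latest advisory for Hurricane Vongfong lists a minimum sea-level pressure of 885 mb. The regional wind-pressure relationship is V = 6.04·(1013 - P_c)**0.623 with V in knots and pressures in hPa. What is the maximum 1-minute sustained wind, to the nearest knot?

124 kt

ΔP = 1013 − 885 = 128 mb.
128^0.623 ≈ 20.549.
V ≈ 6.04 × 20.549 ≈ 124.1 kt.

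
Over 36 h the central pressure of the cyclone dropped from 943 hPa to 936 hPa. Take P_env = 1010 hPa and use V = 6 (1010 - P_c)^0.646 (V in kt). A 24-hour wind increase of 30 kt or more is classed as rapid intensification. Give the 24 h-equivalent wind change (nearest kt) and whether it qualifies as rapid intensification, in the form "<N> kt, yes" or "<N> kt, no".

4 kt, no

V₁: ΔP = 67, V ≈ 6 × 67^0.646 ≈ 90.74 kt.
V₂: ΔP = 74, V ≈ 6 × 74^0.646 ≈ 96.76 kt.
ΔV over 36 h = 6.02 kt → 24 h equivalent = 6.02 × 24/36 ≈ 4.01 kt.
4 kt < 30 kt ⇒ not rapid intensification.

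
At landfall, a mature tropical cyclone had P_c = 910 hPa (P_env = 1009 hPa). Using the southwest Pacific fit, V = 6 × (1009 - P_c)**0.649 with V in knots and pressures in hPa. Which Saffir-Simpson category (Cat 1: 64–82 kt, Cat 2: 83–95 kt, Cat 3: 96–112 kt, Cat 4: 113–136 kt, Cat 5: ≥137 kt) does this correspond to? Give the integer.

4

ΔP = 1009 − 910 = 99 hPa.
V ≈ 6 × 99^0.649 = 6 × 19.73 ≈ 118 kt.
118 kt falls in the Category 4 band.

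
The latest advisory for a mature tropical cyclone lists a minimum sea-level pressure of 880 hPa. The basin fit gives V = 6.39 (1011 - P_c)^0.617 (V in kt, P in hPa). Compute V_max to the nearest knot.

129 kt

ΔP = 1011 − 880 = 131 hPa.
131^0.617 ≈ 20.247.
V ≈ 6.39 × 20.247 ≈ 129.4 kt.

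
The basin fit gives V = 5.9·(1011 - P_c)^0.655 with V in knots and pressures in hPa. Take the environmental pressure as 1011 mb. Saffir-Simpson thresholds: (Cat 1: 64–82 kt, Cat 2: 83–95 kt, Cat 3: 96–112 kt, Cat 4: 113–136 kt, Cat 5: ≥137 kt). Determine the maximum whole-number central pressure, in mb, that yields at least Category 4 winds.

920 mb

Category 4 begins at V = 113 kt.
Required ΔP = (113/5.9)^(1/0.655) = 19.153^1.527 ≈ 90.70 mb.
P_c ≤ 1011 − 90.70 = 920.30, so the highest integer P_c is 920 mb.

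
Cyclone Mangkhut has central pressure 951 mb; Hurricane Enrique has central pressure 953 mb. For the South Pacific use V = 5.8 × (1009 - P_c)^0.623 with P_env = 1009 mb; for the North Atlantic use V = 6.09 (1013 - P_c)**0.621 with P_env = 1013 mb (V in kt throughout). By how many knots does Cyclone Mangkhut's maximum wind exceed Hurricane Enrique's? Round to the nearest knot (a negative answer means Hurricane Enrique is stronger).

Cyclone Mangkhut: ΔP = 58; V ≈ 5.8 × 58^0.623 ≈ 72.79 kt.
Hurricane Enrique: ΔP = 60; V ≈ 6.09 × 60^0.621 ≈ 77.42 kt.
Difference ≈ 72.79 − 77.42 = -4.63 → -5 kt.

-5 kt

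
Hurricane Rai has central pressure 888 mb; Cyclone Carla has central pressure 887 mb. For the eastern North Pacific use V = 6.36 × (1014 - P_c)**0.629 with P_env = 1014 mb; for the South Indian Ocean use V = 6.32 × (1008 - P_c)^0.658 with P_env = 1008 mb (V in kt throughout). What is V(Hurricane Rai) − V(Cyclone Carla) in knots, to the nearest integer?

Hurricane Rai: ΔP = 126; V ≈ 6.36 × 126^0.629 ≈ 133.23 kt.
Cyclone Carla: ΔP = 121; V ≈ 6.32 × 121^0.658 ≈ 148.32 kt.
Difference ≈ 133.23 − 148.32 = -15.09 → -15 kt.

-15 kt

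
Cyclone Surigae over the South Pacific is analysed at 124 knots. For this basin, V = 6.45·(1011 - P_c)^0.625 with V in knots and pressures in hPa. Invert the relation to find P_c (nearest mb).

ΔP = (V / 6.45)^(1/0.625) = (124/6.45)^1.600.
124/6.45 = 19.225; 19.225^1.600 ≈ 113.29 mb.
P_c = 1011 − 113.29 = 897.71 ≈ 898 mb.

898 mb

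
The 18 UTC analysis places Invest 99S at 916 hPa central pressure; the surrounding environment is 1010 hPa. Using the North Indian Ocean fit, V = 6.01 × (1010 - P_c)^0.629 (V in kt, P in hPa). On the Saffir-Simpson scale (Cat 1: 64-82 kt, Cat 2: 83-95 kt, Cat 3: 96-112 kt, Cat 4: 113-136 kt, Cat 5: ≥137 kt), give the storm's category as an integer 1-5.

ΔP = 1010 − 916 = 94 hPa.
V ≈ 6.01 × 94^0.629 = 6.01 × 17.42 ≈ 105 kt.
105 kt falls in the Category 3 band.

3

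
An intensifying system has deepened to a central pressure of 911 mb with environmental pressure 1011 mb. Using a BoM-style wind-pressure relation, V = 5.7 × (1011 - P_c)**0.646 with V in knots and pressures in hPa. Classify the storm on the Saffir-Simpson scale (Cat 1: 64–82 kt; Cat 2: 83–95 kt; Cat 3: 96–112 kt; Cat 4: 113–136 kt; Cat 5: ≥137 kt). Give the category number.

ΔP = 1011 − 911 = 100 mb.
V ≈ 5.7 × 100^0.646 = 5.7 × 19.59 ≈ 112 kt.
112 kt falls in the Category 3 band.

3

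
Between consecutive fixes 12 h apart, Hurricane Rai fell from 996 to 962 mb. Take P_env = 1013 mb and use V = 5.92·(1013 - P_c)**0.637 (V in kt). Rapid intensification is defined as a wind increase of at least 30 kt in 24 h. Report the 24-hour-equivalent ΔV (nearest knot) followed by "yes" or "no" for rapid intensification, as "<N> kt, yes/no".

V₁: ΔP = 17, V ≈ 5.92 × 17^0.637 ≈ 35.98 kt.
V₂: ΔP = 51, V ≈ 5.92 × 51^0.637 ≈ 72.45 kt.
ΔV over 12 h = 36.47 kt → 24 h equivalent = 36.47 × 24/12 ≈ 72.94 kt.
73 kt ≥ 30 kt ⇒ rapid intensification.

73 kt, yes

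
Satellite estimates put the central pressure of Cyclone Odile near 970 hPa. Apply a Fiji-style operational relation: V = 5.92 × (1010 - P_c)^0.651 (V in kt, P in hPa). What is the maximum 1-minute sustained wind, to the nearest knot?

65 kt

ΔP = 1010 − 970 = 40 hPa.
40^0.651 ≈ 11.039.
V ≈ 5.92 × 11.039 ≈ 65.4 kt.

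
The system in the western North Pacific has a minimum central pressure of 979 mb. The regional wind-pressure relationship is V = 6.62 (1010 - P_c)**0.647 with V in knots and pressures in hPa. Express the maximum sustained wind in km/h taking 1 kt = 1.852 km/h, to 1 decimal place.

113.1 km/h

ΔP = 1010 − 979 = 31 mb.
V ≈ 6.62 × 31^0.647 = 6.62 × 9.224 ≈ 61.062 kt.
61.062 × 1.852 ≈ 113.09 km/h → 113.1 km/h.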